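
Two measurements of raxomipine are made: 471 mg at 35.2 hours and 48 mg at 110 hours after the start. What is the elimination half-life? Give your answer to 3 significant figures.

22.7 hours

Over Δt = 110 − 35.2 = 74.8 hours, the level fell by a factor of 471/48 ≈ 9.8125.
n = log₂(9.8125) ≈ 3.2946 half-lives, so t½ = 74.8/3.2946 ≈ 22.704 hours.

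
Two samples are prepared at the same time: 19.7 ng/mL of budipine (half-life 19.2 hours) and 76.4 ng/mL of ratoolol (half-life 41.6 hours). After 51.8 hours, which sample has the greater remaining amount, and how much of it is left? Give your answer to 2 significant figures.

budipine: 19.7 × (1/2)^2.6979 ≈ 3.0361 ng/mL.
ratoolol: 76.4 × (1/2)^1.2452 ≈ 32.229 ng/mL.
Ratoolol has more remaining, at ≈ 32.229 ng/mL.

ratoolol, 32 ng/mL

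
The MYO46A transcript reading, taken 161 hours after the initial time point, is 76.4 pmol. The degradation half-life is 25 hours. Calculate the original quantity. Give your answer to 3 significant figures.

6630 pmol

Number of half-lives elapsed: n = 161/25 ≈ 6.44.
A₀ = A × 2^n = 76.4 × 2^6.44 = 76.4 × 86.823 ≈ 6633.3 pmol.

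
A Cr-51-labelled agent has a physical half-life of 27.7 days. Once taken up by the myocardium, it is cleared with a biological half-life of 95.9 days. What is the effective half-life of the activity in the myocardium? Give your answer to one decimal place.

21.5 days

1/t_eff = 1/t_phys + 1/t_biol = 1/27.7 + 1/95.9 = 0.046529 per day.
t_eff = 27.7 × 95.9 / (27.7 + 95.9) ≈ 21.492 days.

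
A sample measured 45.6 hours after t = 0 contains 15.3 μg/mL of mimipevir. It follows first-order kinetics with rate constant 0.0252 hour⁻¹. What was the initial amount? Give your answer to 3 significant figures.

48.3 μg/mL

t½ = ln 2 / k = 0.69315 / 0.0252 ≈ 27.506 hours.
Number of half-lives elapsed: n = 45.6/27.506 ≈ 1.6578.
A₀ = A × 2^n = 15.3 × 2^1.6578 = 15.3 × 3.1554 ≈ 48.278 μg/mL.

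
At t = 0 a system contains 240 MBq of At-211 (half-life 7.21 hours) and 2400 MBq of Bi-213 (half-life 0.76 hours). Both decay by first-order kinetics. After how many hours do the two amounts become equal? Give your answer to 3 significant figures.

Set 240·(1/2)^(t/7.21) = 2400·(1/2)^(t/0.76).
Taking log₂: log₂(240/2400) = t·(1/7.21 − 1/0.76).
log₂(0.1) = -3.3219; 1/7.21 − 1/0.76 = -1.1771.
t = -3.3219 / -1.1771 ≈ 2.8221 hours.

2.82 hours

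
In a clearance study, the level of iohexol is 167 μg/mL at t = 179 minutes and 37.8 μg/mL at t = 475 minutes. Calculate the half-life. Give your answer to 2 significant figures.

Over Δt = 475 − 179 = 296 minutes, the level fell by a factor of 167/37.8 ≈ 4.418.
n = log₂(4.418) ≈ 2.1434 half-lives, so t½ = 296/2.1434 ≈ 138.1 minutes.

140 minutes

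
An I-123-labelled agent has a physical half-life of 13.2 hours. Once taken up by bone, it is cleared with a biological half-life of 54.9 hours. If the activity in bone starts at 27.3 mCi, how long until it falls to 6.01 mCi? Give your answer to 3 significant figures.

1/t_eff = 1/t_phys + 1/t_biol = 1/13.2 + 1/54.9 = 0.093973 per hour.
t_eff = 13.2 × 54.9 / (13.2 + 54.9) ≈ 10.641 hours.
n = log₂(27.3/6.01) ≈ 2.1835; t = 2.1835 × 10.641 ≈ 23.235 hours.

23.2 hours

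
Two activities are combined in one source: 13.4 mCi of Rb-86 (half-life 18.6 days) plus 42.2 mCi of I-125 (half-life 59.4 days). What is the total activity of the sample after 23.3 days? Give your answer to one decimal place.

37.8 mCi

Rb-86: 13.4 × (1/2)^(23.3/18.6) = 13.4 × (1/2)^1.2527 ≈ 5.6235 mCi.
I-125: 42.2 × (1/2)^(23.3/59.4) = 42.2 × (1/2)^0.39226 ≈ 32.154 mCi.
Total = 5.6235 + 32.154 ≈ 37.777 mCi.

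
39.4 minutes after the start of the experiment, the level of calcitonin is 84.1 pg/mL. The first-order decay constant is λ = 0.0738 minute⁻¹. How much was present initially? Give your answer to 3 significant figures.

1540 pg/mL

t½ = ln 2 / λ = 0.69315 / 0.0738 ≈ 9.3922 minutes.
Number of half-lives elapsed: n = 39.4/9.3922 ≈ 4.195.
A₀ = A × 2^n = 84.1 × 2^4.195 = 84.1 × 18.315 ≈ 1540.3 pg/mL.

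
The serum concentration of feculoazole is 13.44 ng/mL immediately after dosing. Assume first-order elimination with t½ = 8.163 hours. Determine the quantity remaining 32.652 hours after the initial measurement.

0.84 ng/mL

Elapsed time is 4 half-lives (32.652/8.163).
Each half-life halves the amount: 13.44 × (1/2)^4 = 13.44/16 = 0.84 ng/mL.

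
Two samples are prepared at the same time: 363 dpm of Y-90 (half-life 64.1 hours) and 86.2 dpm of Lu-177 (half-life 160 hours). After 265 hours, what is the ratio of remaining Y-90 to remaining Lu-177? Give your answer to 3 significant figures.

Y-90: 363 × (1/2)^(265/64.1) = 363 × (1/2)^4.1342 ≈ 20.673 dpm.
Lu-177: 86.2 × (1/2)^(265/160) = 86.2 × (1/2)^1.6562 ≈ 27.348 dpm.
Ratio ≈ 20.673 / 27.348 ≈ 0.75591.

0.756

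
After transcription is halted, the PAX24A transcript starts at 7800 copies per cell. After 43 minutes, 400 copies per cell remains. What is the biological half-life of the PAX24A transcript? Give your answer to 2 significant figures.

10 minutes

A/A₀ = 400/7800 ≈ 0.051282.
n = log₂(19.5) ≈ 4.2854 half-lives elapsed in 43 minutes.
t½ = 43/4.2854 ≈ 10.034 minutes.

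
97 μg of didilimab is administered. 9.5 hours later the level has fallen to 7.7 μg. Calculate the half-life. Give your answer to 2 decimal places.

2.60 hours

A/A₀ = 7.7/97 ≈ 0.079381.
n = log₂(12.597) ≈ 3.6551 half-lives elapsed in 9.5 hours.
t½ = 9.5/3.6551 ≈ 2.5991 hours.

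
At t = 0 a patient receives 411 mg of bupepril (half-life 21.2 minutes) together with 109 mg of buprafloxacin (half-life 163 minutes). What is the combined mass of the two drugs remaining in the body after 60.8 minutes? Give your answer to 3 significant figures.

bupepril: 411 × (1/2)^(60.8/21.2) = 411 × (1/2)^2.8679 ≈ 56.3 mg.
buprafloxacin: 109 × (1/2)^(60.8/163) = 109 × (1/2)^0.37301 ≈ 84.167 mg.
Total = 56.3 + 84.167 ≈ 140.47 mg.

140 mg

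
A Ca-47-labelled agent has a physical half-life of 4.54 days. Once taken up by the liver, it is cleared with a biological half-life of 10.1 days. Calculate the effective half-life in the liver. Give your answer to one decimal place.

1/t_eff = 1/t_phys + 1/t_biol = 1/4.54 + 1/10.1 = 0.31927 per day.
t_eff = 4.54 × 10.1 / (4.54 + 10.1) ≈ 3.1321 days.

3.1 days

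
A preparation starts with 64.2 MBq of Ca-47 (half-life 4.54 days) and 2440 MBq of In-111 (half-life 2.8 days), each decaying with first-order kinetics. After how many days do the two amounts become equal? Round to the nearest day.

Set 64.2·(1/2)^(t/4.54) = 2440·(1/2)^(t/2.8).
Taking log₂: log₂(64.2/2440) = t·(1/4.54 − 1/2.8).
log₂(0.026311) = -5.2482; 1/4.54 − 1/2.8 = -0.13688.
t = -5.2482 / -0.13688 ≈ 38.342 days.

38 days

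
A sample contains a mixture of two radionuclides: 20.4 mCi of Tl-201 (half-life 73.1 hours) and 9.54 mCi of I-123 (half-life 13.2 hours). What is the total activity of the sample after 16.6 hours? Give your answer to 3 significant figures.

Tl-201: 20.4 × (1/2)^(16.6/73.1) = 20.4 × (1/2)^0.22709 ≈ 17.429 mCi.
I-123: 9.54 × (1/2)^(16.6/13.2) = 9.54 × (1/2)^1.2576 ≈ 3.9901 mCi.
Total = 17.429 + 3.9901 ≈ 21.419 mCi.

21.4 mCi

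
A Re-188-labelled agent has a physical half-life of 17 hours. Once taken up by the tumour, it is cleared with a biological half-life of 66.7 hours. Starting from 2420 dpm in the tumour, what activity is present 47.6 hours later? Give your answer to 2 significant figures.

210 dpm

1/t_eff = 1/t_phys + 1/t_biol = 1/17 + 1/66.7 = 0.073816 per hour.
t_eff = 17 × 66.7 / (17 + 66.7) ≈ 13.547 hours.
Remaining = 2420 × (1/2)^(47.6/13.547) = 2420 × (1/2)^3.5136 ≈ 211.89 dpm.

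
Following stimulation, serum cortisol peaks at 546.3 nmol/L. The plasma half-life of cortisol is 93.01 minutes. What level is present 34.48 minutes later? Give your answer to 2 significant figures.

Number of half-lives: n = 34.48/93.01 ≈ 0.37071.
Remaining = 546.3 × (1/2)^0.37071 = 546.3 × 0.7734 ≈ 422.51 nmol/L.

420 nmol/L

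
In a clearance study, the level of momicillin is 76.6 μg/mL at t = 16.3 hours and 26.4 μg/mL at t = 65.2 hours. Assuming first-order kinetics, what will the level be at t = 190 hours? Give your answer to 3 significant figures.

1.74 μg/mL

Over Δt = 65.2 − 16.3 = 48.9 hours, the level fell by a factor of 76.6/26.4 ≈ 2.9015.
n = log₂(2.9015) ≈ 1.5368 half-lives, so t½ = 48.9/1.5368 ≈ 31.819 hours.
From t = 65.2 to t = 190: 26.4 × (1/2)^((190−65.2)/31.819) ≈ 1.7415 μg/mL.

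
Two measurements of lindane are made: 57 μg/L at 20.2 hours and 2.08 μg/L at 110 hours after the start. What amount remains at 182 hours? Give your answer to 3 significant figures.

Over Δt = 110 − 20.2 = 89.8 hours, the level fell by a factor of 57/2.08 ≈ 27.404.
n = log₂(27.404) ≈ 4.7763 half-lives, so t½ = 89.8/4.7763 ≈ 18.801 hours.
From t = 110 to t = 182: 2.08 × (1/2)^((182−110)/18.801) ≈ 0.1463 μg/L.

0.146 μg/L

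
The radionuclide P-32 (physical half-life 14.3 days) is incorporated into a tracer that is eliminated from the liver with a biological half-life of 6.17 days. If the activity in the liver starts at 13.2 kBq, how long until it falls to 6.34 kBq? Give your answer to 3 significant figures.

1/t_eff = 1/t_phys + 1/t_biol = 1/14.3 + 1/6.17 = 0.232 per day.
t_eff = 14.3 × 6.17 / (14.3 + 6.17) ≈ 4.3103 days.
n = log₂(13.2/6.34) ≈ 1.058; t = 1.058 × 4.3103 ≈ 4.5602 days.

4.56 days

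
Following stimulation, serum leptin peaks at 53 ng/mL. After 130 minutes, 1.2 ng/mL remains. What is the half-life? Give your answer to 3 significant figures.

A/A₀ = 1.2/53 ≈ 0.022642.
n = log₂(44.167) ≈ 5.4649 half-lives elapsed in 130 minutes.
t½ = 130/5.4649 ≈ 23.788 minutes.

23.8 minutes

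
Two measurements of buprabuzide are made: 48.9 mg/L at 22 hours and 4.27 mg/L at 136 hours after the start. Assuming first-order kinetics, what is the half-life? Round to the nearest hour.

32 hours

Over Δt = 136 − 22 = 114 hours, the level fell by a factor of 48.9/4.27 ≈ 11.452.
n = log₂(11.452) ≈ 3.5175 half-lives, so t½ = 114/3.5175 ≈ 32.409 hours.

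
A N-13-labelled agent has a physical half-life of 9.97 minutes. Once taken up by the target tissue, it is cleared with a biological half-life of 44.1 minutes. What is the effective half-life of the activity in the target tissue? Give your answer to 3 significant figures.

8.13 minutes

1/t_eff = 1/t_phys + 1/t_biol = 1/9.97 + 1/44.1 = 0.12298 per minute.
t_eff = 9.97 × 44.1 / (9.97 + 44.1) ≈ 8.1316 minutes.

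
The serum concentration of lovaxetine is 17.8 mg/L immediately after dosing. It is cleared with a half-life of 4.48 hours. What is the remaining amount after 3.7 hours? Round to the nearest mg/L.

10 mg/L

Number of half-lives: n = 3.7/4.48 ≈ 0.82589.
Remaining = 17.8 × (1/2)^0.82589 = 17.8 × 0.56413 ≈ 10.042 mg/L.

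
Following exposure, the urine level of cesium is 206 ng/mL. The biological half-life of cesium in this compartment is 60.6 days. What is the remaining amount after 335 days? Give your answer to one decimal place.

4.5 ng/mL

Number of half-lives: n = 335/60.6 ≈ 5.5281.
Remaining = 206 × (1/2)^5.5281 = 206 × 0.021672 ≈ 4.4643 ng/mL.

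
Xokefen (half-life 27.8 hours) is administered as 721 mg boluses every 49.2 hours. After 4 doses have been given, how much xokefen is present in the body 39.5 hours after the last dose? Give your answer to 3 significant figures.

378 mg

The 4 doses were given 187.1, 137.9, 88.7, 39.5 hours ago.
Total = 721·(1/2)^(187.1/27.8) + 721·(1/2)^(137.9/27.8) + 721·(1/2)^(88.7/27.8) + 721·(1/2)^(39.5/27.8)
      = 6.7911 + 23.158 + 78.969 + 269.29 ≈ 378.2 mg.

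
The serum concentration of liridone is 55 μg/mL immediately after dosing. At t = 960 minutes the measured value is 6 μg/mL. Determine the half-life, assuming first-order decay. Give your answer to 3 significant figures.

A/A₀ = 6/55 ≈ 0.10909.
n = log₂(9.1667) ≈ 3.1964 half-lives elapsed in 960 minutes.
t½ = 960/3.1964 ≈ 300.34 minutes.

300 minutes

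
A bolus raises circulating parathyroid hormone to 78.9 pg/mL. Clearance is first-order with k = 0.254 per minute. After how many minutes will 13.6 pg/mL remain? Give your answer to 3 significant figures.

t½ = ln 2 / k = 0.69315 / 0.254 ≈ 2.7289 minutes.
Fraction remaining = 13.6/78.9 ≈ 0.17237.
n = log₂(78.9/13.6) = ln(5.8015)/ln 2 ≈ 2.5364 half-lives.
t = n × t½ = 2.5364 × 2.7289 ≈ 6.9217 minutes.

6.92 minutes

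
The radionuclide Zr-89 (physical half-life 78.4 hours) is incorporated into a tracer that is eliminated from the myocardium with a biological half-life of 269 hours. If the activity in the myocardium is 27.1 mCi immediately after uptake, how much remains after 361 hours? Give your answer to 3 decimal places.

0.439 mCi

1/t_eff = 1/t_phys + 1/t_biol = 1/78.4 + 1/269 = 0.016473 per hour.
t_eff = 78.4 × 269 / (78.4 + 269) ≈ 60.707 hours.
Remaining = 27.1 × (1/2)^(361/60.707) = 27.1 × (1/2)^5.9466 ≈ 0.4394 mCi.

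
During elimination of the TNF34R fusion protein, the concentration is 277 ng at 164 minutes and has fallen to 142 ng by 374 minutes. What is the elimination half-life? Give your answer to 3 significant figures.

218 minutes

Over Δt = 374 − 164 = 210 minutes, the level fell by a factor of 277/142 ≈ 1.9507.
n = log₂(1.9507) ≈ 0.964 half-lives, so t½ = 210/0.964 ≈ 217.84 minutes.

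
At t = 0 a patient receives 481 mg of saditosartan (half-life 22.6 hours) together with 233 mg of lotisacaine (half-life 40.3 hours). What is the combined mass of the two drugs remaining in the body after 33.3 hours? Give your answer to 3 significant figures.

305 mg

saditosartan: 481 × (1/2)^(33.3/22.6) = 481 × (1/2)^1.4735 ≈ 173.22 mg.
lotisacaine: 233 × (1/2)^(33.3/40.3) = 233 × (1/2)^0.8263 ≈ 131.41 mg.
Total = 173.22 + 131.41 ≈ 304.62 mg.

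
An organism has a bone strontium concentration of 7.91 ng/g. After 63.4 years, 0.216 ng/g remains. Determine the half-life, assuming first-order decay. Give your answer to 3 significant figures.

12.2 years

A/A₀ = 0.216/7.91 ≈ 0.027307.
n = log₂(36.62) ≈ 5.1946 half-lives elapsed in 63.4 years.
t½ = 63.4/5.1946 ≈ 12.205 years.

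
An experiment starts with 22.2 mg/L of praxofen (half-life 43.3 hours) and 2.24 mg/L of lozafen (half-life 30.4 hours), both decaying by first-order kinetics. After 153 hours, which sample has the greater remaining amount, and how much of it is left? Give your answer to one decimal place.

praxofen, 1.9 mg/L

praxofen: 22.2 × (1/2)^3.5335 ≈ 1.9172 mg/L.
lozafen: 2.24 × (1/2)^5.0329 ≈ 0.068422 mg/L.
Praxofen has more remaining, at ≈ 1.9172 mg/L.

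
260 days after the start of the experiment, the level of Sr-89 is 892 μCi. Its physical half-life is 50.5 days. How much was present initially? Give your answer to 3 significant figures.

Number of half-lives elapsed: n = 260/50.5 ≈ 5.1485.
A₀ = A × 2^n = 892 × 2^5.1485 = 892 × 35.47 ≈ 31639 μCi.

31600 μCi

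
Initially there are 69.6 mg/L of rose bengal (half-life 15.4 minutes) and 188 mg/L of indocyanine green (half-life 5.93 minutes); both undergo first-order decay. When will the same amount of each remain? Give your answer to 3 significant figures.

13.8 minutes

Set 69.6·(1/2)^(t/15.4) = 188·(1/2)^(t/5.93).
Taking log₂: log₂(69.6/188) = t·(1/15.4 − 1/5.93).
log₂(0.37021) = -1.4336; 1/15.4 − 1/5.93 = -0.1037.
t = -1.4336 / -0.1037 ≈ 13.824 minutes.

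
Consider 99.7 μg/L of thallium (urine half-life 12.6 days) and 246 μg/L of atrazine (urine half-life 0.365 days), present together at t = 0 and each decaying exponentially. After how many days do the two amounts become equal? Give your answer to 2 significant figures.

Set 99.7·(1/2)^(t/12.6) = 246·(1/2)^(t/0.365).
Taking log₂: log₂(99.7/246) = t·(1/12.6 − 1/0.365).
log₂(0.40528) = -1.303; 1/12.6 − 1/0.365 = -2.6604.
t = -1.303 / -2.6604 ≈ 0.48978 days.

0.49 days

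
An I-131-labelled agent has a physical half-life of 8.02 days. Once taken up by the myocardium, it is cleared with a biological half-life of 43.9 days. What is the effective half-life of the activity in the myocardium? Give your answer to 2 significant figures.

6.8 days

1/t_eff = 1/t_phys + 1/t_biol = 1/8.02 + 1/43.9 = 0.14747 per day.
t_eff = 8.02 × 43.9 / (8.02 + 43.9) ≈ 6.7812 days.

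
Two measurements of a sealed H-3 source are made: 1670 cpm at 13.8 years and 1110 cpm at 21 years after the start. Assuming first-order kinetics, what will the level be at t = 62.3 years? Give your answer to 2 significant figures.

110 cpm

Over Δt = 21 − 13.8 = 7.2 years, the level fell by a factor of 1670/1110 ≈ 1.5045.
n = log₂(1.5045) ≈ 0.58929 half-lives, so t½ = 7.2/0.58929 ≈ 12.218 years.
From t = 21 to t = 62.3: 1110 × (1/2)^((62.3−21)/12.218) ≈ 106.6 cpm.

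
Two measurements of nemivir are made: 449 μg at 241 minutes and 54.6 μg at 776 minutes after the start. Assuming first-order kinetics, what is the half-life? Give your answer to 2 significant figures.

180 minutes

Over Δt = 776 − 241 = 535 minutes, the level fell by a factor of 449/54.6 ≈ 8.2234.
n = log₂(8.2234) ≈ 3.0397 half-lives, so t½ = 535/3.0397 ≈ 176 minutes.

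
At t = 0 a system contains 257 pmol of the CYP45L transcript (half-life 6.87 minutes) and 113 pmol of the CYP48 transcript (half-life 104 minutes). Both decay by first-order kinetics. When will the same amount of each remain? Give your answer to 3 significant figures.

Set 257·(1/2)^(t/6.87) = 113·(1/2)^(t/104).
Taking log₂: log₂(257/113) = t·(1/6.87 − 1/104).
log₂(2.2743) = 1.1854; 1/6.87 − 1/104 = 0.13595.
t = 1.1854 / 0.13595 ≈ 8.72 minutes.

8.72 minutes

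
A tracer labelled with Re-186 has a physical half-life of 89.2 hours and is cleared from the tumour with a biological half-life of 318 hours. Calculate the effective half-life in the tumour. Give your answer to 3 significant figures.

69.7 hours

1/t_eff = 1/t_phys + 1/t_biol = 1/89.2 + 1/318 = 0.014355 per hour.
t_eff = 89.2 × 318 / (89.2 + 318) ≈ 69.66 hours.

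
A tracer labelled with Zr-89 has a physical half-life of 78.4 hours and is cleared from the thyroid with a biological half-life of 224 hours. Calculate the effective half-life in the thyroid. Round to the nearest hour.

1/t_eff = 1/t_phys + 1/t_biol = 1/78.4 + 1/224 = 0.017219 per hour.
t_eff = 78.4 × 224 / (78.4 + 224) ≈ 58.074 hours.

58 hours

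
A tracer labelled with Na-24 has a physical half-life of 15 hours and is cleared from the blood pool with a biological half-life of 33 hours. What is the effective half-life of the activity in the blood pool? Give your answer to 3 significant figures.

10.3 hours

1/t_eff = 1/t_phys + 1/t_biol = 1/15 + 1/33 = 0.09697 per hour.
t_eff = 15 × 33 / (15 + 33) ≈ 10.312 hours.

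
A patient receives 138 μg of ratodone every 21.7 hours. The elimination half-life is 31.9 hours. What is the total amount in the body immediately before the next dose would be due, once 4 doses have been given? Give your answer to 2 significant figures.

The 4 doses were given 86.8, 65.1, 43.4, 21.7 hours ago.
Total = 138·(1/2)^(86.8/31.9) + 138·(1/2)^(65.1/31.9) + 138·(1/2)^(43.4/31.9) + 138·(1/2)^(21.7/31.9)
      = 20.93 + 33.539 + 53.744 + 86.12 ≈ 194.33 μg.

190 μg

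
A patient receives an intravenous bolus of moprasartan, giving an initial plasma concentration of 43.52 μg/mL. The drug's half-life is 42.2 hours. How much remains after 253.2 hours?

Elapsed time is 6 half-lives (253.2/42.2).
Each half-life halves the amount: 43.52 × (1/2)^6 = 43.52/64 = 0.68 μg/mL.

0.68 μg/mL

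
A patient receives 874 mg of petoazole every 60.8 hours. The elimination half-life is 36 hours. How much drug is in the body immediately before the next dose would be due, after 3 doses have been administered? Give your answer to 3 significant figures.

381 mg

The 3 doses were given 182.4, 121.6, 60.8 hours ago.
Total = 874·(1/2)^(182.4/36) + 874·(1/2)^(121.6/36) + 874·(1/2)^(60.8/36)
      = 26.079 + 84.081 + 271.08 ≈ 381.25 mg.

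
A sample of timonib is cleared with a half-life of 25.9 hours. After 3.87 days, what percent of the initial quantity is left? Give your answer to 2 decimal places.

8.33%

3.87 days = 92.88 hours.
n = 92.88/25.9 ≈ 3.5861 half-lives.
Fraction remaining = (1/2)^3.5861 ≈ 0.083268, i.e. 8.3268%.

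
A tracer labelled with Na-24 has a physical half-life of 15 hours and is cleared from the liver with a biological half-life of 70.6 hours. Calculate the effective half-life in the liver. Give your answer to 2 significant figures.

12 hours

1/t_eff = 1/t_phys + 1/t_biol = 1/15 + 1/70.6 = 0.080831 per hour.
t_eff = 15 × 70.6 / (15 + 70.6) ≈ 12.371 hours.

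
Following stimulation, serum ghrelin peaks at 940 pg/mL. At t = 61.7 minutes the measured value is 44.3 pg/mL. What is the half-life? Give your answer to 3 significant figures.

14.0 minutes

A/A₀ = 44.3/940 ≈ 0.047128.
n = log₂(21.219) ≈ 4.4073 half-lives elapsed in 61.7 minutes.
t½ = 61.7/4.4073 ≈ 14 minutes.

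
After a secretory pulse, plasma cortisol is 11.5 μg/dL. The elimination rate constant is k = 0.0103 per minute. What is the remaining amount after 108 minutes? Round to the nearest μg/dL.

t½ = ln 2 / k = 0.69315 / 0.0103 ≈ 67.296 minutes.
Number of half-lives: n = 108/67.296 ≈ 1.6049.
Remaining = 11.5 × (1/2)^1.6049 = 11.5 × 0.32877 ≈ 3.7808 μg/dL.

4 μg/dL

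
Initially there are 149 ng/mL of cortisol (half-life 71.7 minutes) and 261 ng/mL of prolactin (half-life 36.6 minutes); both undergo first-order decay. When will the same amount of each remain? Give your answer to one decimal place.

60.5 minutes

Set 149·(1/2)^(t/71.7) = 261·(1/2)^(t/36.6).
Taking log₂: log₂(149/261) = t·(1/71.7 − 1/36.6).
log₂(0.57088) = -0.80874; 1/71.7 − 1/36.6 = -0.013375.
t = -0.80874 / -0.013375 ≈ 60.465 minutes.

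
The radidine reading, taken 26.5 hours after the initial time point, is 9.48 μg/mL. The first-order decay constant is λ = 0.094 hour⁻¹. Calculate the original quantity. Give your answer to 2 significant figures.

t½ = ln 2 / λ = 0.69315 / 0.094 ≈ 7.3739 hours.
Number of half-lives elapsed: n = 26.5/7.3739 ≈ 3.5938.
A₀ = A × 2^n = 9.48 × 2^3.5938 = 9.48 × 12.073 ≈ 114.46 μg/mL.

110 μg/mL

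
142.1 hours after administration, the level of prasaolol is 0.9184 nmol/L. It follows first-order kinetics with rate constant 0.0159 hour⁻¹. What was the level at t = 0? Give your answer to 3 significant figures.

t½ = ln 2 / λ = 0.69315 / 0.0159 ≈ 43.594 hours.
Number of half-lives elapsed: n = 142.1/43.594 ≈ 3.2596.
A₀ = A × 2^n = 0.9184 × 2^3.2596 = 0.9184 × 9.5772 ≈ 8.7957 nmol/L.

8.80 nmol/L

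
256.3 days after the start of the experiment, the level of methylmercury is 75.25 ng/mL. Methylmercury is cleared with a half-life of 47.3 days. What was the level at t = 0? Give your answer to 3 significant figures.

Number of half-lives elapsed: n = 256.3/47.3 ≈ 5.4186.
A₀ = A × 2^n = 75.25 × 2^5.4186 = 75.25 × 42.772 ≈ 3218.6 ng/mL.

3220 ng/mL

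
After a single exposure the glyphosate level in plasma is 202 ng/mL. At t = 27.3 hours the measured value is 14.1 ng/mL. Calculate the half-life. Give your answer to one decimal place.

A/A₀ = 14.1/202 ≈ 0.069802.
n = log₂(14.326) ≈ 3.8406 half-lives elapsed in 27.3 hours.
t½ = 27.3/3.8406 ≈ 7.1083 hours.

7.1 hours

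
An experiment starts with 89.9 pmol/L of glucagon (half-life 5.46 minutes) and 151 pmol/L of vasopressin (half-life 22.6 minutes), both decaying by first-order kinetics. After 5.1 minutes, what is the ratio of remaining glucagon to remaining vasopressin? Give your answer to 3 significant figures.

glucagon: 89.9 × (1/2)^(5.1/5.46) = 89.9 × (1/2)^0.93407 ≈ 47.052 pmol/L.
vasopressin: 151 × (1/2)^(5.1/22.6) = 151 × (1/2)^0.22566 ≈ 129.14 pmol/L.
Ratio ≈ 47.052 / 129.14 ≈ 0.36436.

0.364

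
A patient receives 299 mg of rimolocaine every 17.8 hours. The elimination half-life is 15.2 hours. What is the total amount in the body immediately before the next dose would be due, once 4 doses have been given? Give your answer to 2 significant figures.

230 mg

The 4 doses were given 71.2, 53.4, 35.6, 17.8 hours ago.
Total = 299·(1/2)^(71.2/15.2) + 299·(1/2)^(53.4/15.2) + 299·(1/2)^(35.6/15.2) + 299·(1/2)^(17.8/15.2)
      = 11.63 + 26.188 + 58.969 + 132.79 ≈ 229.57 mg.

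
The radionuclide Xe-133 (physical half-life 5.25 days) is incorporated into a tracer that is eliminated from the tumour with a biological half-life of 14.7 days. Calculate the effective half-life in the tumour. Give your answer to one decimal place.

1/t_eff = 1/t_phys + 1/t_biol = 1/5.25 + 1/14.7 = 0.2585 per day.
t_eff = 5.25 × 14.7 / (5.25 + 14.7) ≈ 3.8684 days.

3.9 days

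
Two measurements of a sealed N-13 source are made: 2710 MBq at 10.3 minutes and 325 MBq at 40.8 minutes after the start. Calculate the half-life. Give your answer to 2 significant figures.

10 minutes

Over Δt = 40.8 − 10.3 = 30.5 minutes, the level fell by a factor of 2710/325 ≈ 8.3385.
n = log₂(8.3385) ≈ 3.0598 half-lives, so t½ = 30.5/3.0598 ≈ 9.968 minutes.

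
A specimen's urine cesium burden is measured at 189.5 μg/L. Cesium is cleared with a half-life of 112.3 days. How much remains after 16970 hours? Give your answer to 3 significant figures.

Convert the elapsed time: 16970 hours = 707.083 days.
Number of half-lives: n = 707.083/112.3 ≈ 6.2964.
Remaining = 189.5 × (1/2)^6.2964 = 189.5 × 0.012723 ≈ 2.4111 μg/L.

2.41 μg/L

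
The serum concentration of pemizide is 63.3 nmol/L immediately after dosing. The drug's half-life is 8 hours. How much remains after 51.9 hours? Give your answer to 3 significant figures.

Number of half-lives: n = 51.9/8 ≈ 6.4875.
Remaining = 63.3 × (1/2)^6.4875 = 63.3 × 0.011145 ≈ 0.70546 nmol/L.

0.705 nmol/L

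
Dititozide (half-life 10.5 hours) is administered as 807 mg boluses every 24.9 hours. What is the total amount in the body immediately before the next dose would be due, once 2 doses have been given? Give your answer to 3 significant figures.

186 mg

The 2 doses were given 49.8, 24.9 hours ago.
Total = 807·(1/2)^(49.8/10.5) + 807·(1/2)^(24.9/10.5)
      = 30.139 + 155.96 ≈ 186.1 mg.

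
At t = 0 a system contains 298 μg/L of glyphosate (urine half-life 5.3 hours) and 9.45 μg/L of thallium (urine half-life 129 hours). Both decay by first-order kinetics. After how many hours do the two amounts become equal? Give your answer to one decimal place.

Set 298·(1/2)^(t/5.3) = 9.45·(1/2)^(t/129).
Taking log₂: log₂(298/9.45) = t·(1/5.3 − 1/129).
log₂(31.534) = 4.9789; 1/5.3 − 1/129 = 0.18093.
t = 4.9789 / 0.18093 ≈ 27.519 hours.

27.5 hours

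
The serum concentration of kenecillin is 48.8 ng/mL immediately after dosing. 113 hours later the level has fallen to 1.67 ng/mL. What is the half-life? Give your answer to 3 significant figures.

23.2 hours

A/A₀ = 1.67/48.8 ≈ 0.034221.
n = log₂(29.222) ≈ 4.869 half-lives elapsed in 113 hours.
t½ = 113/4.869 ≈ 23.208 hours.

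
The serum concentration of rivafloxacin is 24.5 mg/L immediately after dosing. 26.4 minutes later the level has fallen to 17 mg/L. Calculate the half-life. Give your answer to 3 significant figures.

A/A₀ = 17/24.5 ≈ 0.69388.
n = log₂(1.4412) ≈ 0.52725 half-lives elapsed in 26.4 minutes.
t½ = 26.4/0.52725 ≈ 50.071 minutes.

50.1 minutes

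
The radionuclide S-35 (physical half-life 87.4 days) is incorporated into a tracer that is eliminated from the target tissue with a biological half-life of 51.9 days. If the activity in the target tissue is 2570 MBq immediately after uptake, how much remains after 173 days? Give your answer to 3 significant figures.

1/t_eff = 1/t_phys + 1/t_biol = 1/87.4 + 1/51.9 = 0.030709 per day.
t_eff = 87.4 × 51.9 / (87.4 + 51.9) ≈ 32.563 days.
Remaining = 2570 × (1/2)^(173/32.563) = 2570 × (1/2)^5.3127 ≈ 64.661 MBq.

64.7 MBq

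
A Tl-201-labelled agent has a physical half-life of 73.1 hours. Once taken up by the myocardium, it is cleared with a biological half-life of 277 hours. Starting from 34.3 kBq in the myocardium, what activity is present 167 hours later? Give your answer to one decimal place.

1/t_eff = 1/t_phys + 1/t_biol = 1/73.1 + 1/277 = 0.01729 per hour.
t_eff = 73.1 × 277 / (73.1 + 277) ≈ 57.837 hours.
Remaining = 34.3 × (1/2)^(167/57.837) = 34.3 × (1/2)^2.8874 ≈ 4.6354 kBq.

4.6 kBq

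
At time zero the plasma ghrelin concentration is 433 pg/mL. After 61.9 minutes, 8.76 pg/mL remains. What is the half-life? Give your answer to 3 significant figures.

11.0 minutes

A/A₀ = 8.76/433 ≈ 0.020231.
n = log₂(49.429) ≈ 5.6273 half-lives elapsed in 61.9 minutes.
t½ = 61.9/5.6273 ≈ 11 minutes.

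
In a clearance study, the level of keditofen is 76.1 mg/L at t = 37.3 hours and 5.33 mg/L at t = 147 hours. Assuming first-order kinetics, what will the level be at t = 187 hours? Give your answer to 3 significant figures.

2.02 mg/L

Over Δt = 147 − 37.3 = 109.7 hours, the level fell by a factor of 76.1/5.33 ≈ 14.278.
n = log₂(14.278) ≈ 3.8357 half-lives, so t½ = 109.7/3.8357 ≈ 28.6 hours.
From t = 147 to t = 187: 5.33 × (1/2)^((187−147)/28.6) ≈ 2.0216 mg/L.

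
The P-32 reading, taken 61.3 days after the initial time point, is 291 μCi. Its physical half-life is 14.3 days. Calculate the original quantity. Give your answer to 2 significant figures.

Number of half-lives elapsed: n = 61.3/14.3 ≈ 4.2867.
A₀ = A × 2^n = 291 × 2^4.2867 = 291 × 19.518 ≈ 5679.7 μCi.

5700 μCi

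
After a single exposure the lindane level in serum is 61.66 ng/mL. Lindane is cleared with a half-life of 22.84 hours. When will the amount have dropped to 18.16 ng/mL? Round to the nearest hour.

Fraction remaining = 18.16/61.66 ≈ 0.29452.
n = log₂(61.66/18.16) = ln(3.3954)/ln 2 ≈ 1.7636 half-lives.
t = n × t½ = 1.7636 × 22.84 ≈ 40.28 hours.

40 hours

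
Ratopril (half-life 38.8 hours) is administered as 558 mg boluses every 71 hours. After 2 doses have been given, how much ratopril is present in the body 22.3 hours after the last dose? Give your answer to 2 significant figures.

480 mg

The 2 doses were given 93.3, 22.3 hours ago.
Total = 558·(1/2)^(93.3/38.8) + 558·(1/2)^(22.3/38.8)
      = 105.38 + 374.64 ≈ 480.03 mg.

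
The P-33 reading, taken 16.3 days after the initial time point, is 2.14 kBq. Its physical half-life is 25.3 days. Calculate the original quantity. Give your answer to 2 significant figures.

Number of half-lives elapsed: n = 16.3/25.3 ≈ 0.64427.
A₀ = A × 2^n = 2.14 × 2^0.64427 = 2.14 × 1.5629 ≈ 3.3447 kBq.

3.3 kBq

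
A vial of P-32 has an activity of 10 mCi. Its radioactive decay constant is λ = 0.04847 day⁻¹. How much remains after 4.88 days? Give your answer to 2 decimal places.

t½ = ln 2 / λ = 0.69315 / 0.04847 ≈ 14.301 days.
Number of half-lives: n = 4.88/14.301 ≈ 0.34125.
Remaining = 10 × (1/2)^0.34125 = 10 × 0.78936 ≈ 7.8936 mCi.

7.89 mCi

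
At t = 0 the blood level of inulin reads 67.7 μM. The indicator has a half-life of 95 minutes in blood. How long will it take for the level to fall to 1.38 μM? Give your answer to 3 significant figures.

534 minutes

Fraction remaining = 1.38/67.7 ≈ 0.020384.
n = log₂(67.7/1.38) = ln(49.058)/ln 2 ≈ 5.6164 half-lives.
t = n × t½ = 5.6164 × 95 ≈ 533.56 minutes.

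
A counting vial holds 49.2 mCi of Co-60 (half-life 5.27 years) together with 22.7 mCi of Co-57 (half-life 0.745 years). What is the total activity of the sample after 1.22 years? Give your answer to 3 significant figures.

49.2 mCi

Co-60: 49.2 × (1/2)^(1.22/5.27) = 49.2 × (1/2)^0.2315 ≈ 41.906 mCi.
Co-57: 22.7 × (1/2)^(1.22/0.745) = 22.7 × (1/2)^1.6376 ≈ 7.2956 mCi.
Total = 41.906 + 7.2956 ≈ 49.202 mCi.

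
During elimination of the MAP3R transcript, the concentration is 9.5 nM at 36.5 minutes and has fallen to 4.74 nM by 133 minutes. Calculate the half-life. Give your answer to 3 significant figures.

Over Δt = 133 − 36.5 = 96.5 minutes, the level fell by a factor of 9.5/4.74 ≈ 2.0042.
n = log₂(2.0042) ≈ 1.003 half-lives, so t½ = 96.5/1.003 ≈ 96.207 minutes.

96.2 minutes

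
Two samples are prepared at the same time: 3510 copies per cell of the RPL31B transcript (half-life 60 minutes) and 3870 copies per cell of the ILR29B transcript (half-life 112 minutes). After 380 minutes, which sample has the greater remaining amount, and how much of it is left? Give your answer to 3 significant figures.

RPL31B transcript: 3510 × (1/2)^6.3333 ≈ 43.53 copies per cell.
ILR29B transcript: 3870 × (1/2)^3.3929 ≈ 368.43 copies per cell.
ILR29B transcript has more remaining, at ≈ 368.43 copies per cell.

ILR29B transcript, 368 copies per cell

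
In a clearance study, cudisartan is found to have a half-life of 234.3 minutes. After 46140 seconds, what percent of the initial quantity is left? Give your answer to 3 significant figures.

46140 seconds = 769 minutes.
n = 769/234.3 ≈ 3.2821 half-lives.
Fraction remaining = (1/2)^3.2821 ≈ 0.1028, i.e. 10.28%.

10.3%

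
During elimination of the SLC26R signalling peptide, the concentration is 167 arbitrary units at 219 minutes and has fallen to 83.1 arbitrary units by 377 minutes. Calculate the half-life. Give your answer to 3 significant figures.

Over Δt = 377 − 219 = 158 minutes, the level fell by a factor of 167/83.1 ≈ 2.0096.
n = log₂(2.0096) ≈ 1.0069 half-lives, so t½ = 158/1.0069 ≈ 156.91 minutes.

157 minutes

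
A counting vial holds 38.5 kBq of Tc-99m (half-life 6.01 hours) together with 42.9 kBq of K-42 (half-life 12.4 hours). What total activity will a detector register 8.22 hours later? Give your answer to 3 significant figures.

42.0 kBq

Tc-99m: 38.5 × (1/2)^(8.22/6.01) = 38.5 × (1/2)^1.3677 ≈ 14.919 kBq.
K-42: 42.9 × (1/2)^(8.22/12.4) = 42.9 × (1/2)^0.6629 ≈ 27.096 kBq.
Total = 14.919 + 27.096 ≈ 42.015 kBq.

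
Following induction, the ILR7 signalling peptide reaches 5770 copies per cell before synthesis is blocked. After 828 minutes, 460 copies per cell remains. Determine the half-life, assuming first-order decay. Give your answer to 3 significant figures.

227 minutes

A/A₀ = 460/5770 ≈ 0.079723.
n = log₂(12.543) ≈ 3.6489 half-lives elapsed in 828 minutes.
t½ = 828/3.6489 ≈ 226.92 minutes.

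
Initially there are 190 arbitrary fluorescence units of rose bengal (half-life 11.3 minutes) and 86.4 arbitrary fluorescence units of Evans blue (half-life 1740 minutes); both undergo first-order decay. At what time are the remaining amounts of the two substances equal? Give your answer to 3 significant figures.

12.9 minutes

Set 190·(1/2)^(t/11.3) = 86.4·(1/2)^(t/1740).
Taking log₂: log₂(190/86.4) = t·(1/11.3 − 1/1740).
log₂(2.1991) = 1.1369; 1/11.3 − 1/1740 = 0.087921.
t = 1.1369 / 0.087921 ≈ 12.931 minutes.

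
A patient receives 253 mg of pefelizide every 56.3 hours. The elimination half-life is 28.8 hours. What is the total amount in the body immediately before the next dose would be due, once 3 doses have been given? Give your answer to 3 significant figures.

86.4 mg

The 3 doses were given 168.9, 112.6, 56.3 hours ago.
Total = 253·(1/2)^(168.9/28.8) + 253·(1/2)^(112.6/28.8) + 253·(1/2)^(56.3/28.8)
      = 4.3422 + 16.834 + 65.26 ≈ 86.436 mg.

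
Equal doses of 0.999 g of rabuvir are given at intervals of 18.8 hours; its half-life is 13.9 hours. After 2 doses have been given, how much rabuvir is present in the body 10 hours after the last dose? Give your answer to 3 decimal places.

0.844 g

The 2 doses were given 28.8, 10 hours ago.
Total = 0.999·(1/2)^(28.8/13.9) + 0.999·(1/2)^(10/13.9)
      = 0.2376 + 0.60673 ≈ 0.84433 g.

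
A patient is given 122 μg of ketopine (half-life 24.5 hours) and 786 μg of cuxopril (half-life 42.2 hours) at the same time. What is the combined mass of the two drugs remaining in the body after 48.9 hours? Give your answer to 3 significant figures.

383 μg

ketopine: 122 × (1/2)^(48.9/24.5) = 122 × (1/2)^1.9959 ≈ 30.586 μg.
cuxopril: 786 × (1/2)^(48.9/42.2) = 786 × (1/2)^1.1588 ≈ 352.05 μg.
Total = 30.586 + 352.05 ≈ 382.63 μg.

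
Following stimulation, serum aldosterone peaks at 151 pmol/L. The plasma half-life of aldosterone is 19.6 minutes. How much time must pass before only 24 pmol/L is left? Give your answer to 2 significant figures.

52 minutes

Fraction remaining = 24/151 ≈ 0.15894.
n = log₂(151/24) = ln(6.2917)/ln 2 ≈ 2.6534 half-lives.
t = n × t½ = 2.6534 × 19.6 ≈ 52.007 minutes.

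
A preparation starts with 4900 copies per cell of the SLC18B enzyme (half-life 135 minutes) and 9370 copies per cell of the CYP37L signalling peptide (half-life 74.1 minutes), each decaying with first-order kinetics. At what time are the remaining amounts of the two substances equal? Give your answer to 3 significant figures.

154 minutes

Set 4900·(1/2)^(t/135) = 9370·(1/2)^(t/74.1).
Taking log₂: log₂(4900/9370) = t·(1/135 − 1/74.1).
log₂(0.52295) = -0.93527; 1/135 − 1/74.1 = -0.0060879.
t = -0.93527 / -0.0060879 ≈ 153.63 minutes.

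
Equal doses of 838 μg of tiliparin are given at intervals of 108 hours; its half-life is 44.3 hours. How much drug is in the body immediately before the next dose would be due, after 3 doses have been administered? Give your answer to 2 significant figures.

190 μg

The 3 doses were given 324, 216, 108 hours ago.
Total = 838·(1/2)^(324/44.3) + 838·(1/2)^(216/44.3) + 838·(1/2)^(108/44.3)
      = 5.2672 + 28.541 + 154.65 ≈ 188.46 μg.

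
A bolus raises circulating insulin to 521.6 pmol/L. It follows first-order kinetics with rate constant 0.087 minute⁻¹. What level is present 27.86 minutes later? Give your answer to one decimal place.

46.2 pmol/L

t½ = ln 2 / k = 0.69315 / 0.087 ≈ 7.9672 minutes.
Number of half-lives: n = 27.86/7.9672 ≈ 3.4968.
Remaining = 521.6 × (1/2)^3.4968 = 521.6 × 0.088583 ≈ 46.205 pmol/L.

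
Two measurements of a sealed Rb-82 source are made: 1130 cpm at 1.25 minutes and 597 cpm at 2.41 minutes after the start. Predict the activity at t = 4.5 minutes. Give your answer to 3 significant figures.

Over Δt = 2.41 − 1.25 = 1.16 minutes, the level fell by a factor of 1130/597 ≈ 1.8928.
n = log₂(1.8928) ≈ 0.92052 half-lives, so t½ = 1.16/0.92052 ≈ 1.2602 minutes.
From t = 2.41 to t = 4.5: 597 × (1/2)^((4.5−2.41)/1.2602) ≈ 189.11 cpm.

189 cpm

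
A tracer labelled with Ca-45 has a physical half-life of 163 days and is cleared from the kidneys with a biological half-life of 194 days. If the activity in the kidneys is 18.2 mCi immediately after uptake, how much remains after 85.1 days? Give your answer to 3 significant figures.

9.35 mCi

1/t_eff = 1/t_phys + 1/t_biol = 1/163 + 1/194 = 0.01129 per day.
t_eff = 163 × 194 / (163 + 194) ≈ 88.577 days.
Remaining = 18.2 × (1/2)^(85.1/88.577) = 18.2 × (1/2)^0.96075 ≈ 9.351 mCi.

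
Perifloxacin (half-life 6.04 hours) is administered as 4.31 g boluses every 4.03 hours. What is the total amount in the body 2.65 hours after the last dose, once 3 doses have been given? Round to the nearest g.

6 g

The 3 doses were given 10.71, 6.68, 2.65 hours ago.
Total = 4.31·(1/2)^(10.71/6.04) + 4.31·(1/2)^(6.68/6.04) + 4.31·(1/2)^(2.65/6.04)
      = 1.2609 + 2.0024 + 3.1798 ≈ 6.4432 g.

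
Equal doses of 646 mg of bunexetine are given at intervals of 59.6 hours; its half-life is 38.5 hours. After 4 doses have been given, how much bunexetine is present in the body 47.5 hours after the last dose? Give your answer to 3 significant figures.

The 4 doses were given 226.3, 166.7, 107.1, 47.5 hours ago.
Total = 646·(1/2)^(226.3/38.5) + 646·(1/2)^(166.7/38.5) + 646·(1/2)^(107.1/38.5) + 646·(1/2)^(47.5/38.5)
      = 10.985 + 32.123 + 93.934 + 274.68 ≈ 411.72 mg.

412 mg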